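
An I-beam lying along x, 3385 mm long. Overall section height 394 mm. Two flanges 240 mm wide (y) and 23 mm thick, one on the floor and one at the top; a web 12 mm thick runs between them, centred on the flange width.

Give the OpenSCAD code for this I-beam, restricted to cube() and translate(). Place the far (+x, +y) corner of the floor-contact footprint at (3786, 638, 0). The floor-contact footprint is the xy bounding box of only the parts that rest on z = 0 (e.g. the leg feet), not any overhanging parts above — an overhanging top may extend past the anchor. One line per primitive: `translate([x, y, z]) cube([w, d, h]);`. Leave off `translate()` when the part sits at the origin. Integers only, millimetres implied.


translate([401, 398, 0]) cube([3385, 240, 23]);
translate([401, 512, 23]) cube([3385, 12, 348]);
translate([401, 398, 371]) cube([3385, 240, 23]);


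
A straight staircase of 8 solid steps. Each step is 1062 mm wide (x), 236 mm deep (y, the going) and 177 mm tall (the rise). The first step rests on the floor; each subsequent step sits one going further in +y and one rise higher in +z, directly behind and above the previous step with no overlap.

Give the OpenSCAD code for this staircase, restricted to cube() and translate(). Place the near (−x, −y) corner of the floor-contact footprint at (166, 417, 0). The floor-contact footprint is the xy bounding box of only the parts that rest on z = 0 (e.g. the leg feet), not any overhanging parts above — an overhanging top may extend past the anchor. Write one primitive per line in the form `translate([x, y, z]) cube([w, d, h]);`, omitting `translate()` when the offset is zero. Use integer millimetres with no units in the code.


translate([166, 417, 0]) cube([1062, 236, 177]);
translate([166, 653, 177]) cube([1062, 236, 177]);
translate([166, 889, 354]) cube([1062, 236, 177]);
translate([166, 1125, 531]) cube([1062, 236, 177]);
translate([166, 1361, 708]) cube([1062, 236, 177]);
translate([166, 1597, 885]) cube([1062, 236, 177]);
translate([166, 1833, 1062]) cube([1062, 236, 177]);
translate([166, 2069, 1239]) cube([1062, 236, 177]);


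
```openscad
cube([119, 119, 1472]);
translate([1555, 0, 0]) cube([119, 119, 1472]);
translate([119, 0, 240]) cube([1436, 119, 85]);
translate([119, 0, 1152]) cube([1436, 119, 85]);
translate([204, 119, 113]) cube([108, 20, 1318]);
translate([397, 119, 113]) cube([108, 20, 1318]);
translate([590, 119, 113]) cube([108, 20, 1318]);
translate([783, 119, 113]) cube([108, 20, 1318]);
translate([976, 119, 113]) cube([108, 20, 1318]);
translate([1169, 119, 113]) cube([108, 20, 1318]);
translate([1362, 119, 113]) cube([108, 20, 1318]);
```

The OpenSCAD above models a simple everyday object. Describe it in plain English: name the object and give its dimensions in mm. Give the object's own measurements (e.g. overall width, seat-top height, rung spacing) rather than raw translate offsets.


A fence section. Two 119×119 mm posts, 1472 mm tall, stand on the floor with a clear span of 1436 mm between their inner faces. Two horizontal rails of 119×85 mm section span the gap between the posts with their undersides at z = 240 mm and z = 1152 mm, flush with the posts' −y face. 7 pickets, each 108 mm wide, 20 mm thick and 1318 mm tall, are fixed to the +y face of the rails with their bottoms at z = 113 mm, spaced across the span with a 85 mm gap after the −x post and between neighbouring pickets and before the +x post.


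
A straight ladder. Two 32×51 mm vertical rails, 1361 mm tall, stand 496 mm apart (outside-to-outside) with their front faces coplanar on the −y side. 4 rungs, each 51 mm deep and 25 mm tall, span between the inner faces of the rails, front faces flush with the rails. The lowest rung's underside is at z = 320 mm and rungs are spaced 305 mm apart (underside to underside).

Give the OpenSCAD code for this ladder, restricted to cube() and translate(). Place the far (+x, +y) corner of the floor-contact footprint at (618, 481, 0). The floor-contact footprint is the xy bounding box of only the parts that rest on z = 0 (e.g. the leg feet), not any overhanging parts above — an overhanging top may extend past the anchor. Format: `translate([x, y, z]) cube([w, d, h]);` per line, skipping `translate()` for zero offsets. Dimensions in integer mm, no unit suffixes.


translate([122, 430, 0]) cube([32, 51, 1361]);
translate([586, 430, 0]) cube([32, 51, 1361]);
translate([154, 430, 320]) cube([432, 51, 25]);
translate([154, 430, 625]) cube([432, 51, 25]);
translate([154, 430, 930]) cube([432, 51, 25]);
translate([154, 430, 1235]) cube([432, 51, 25]);


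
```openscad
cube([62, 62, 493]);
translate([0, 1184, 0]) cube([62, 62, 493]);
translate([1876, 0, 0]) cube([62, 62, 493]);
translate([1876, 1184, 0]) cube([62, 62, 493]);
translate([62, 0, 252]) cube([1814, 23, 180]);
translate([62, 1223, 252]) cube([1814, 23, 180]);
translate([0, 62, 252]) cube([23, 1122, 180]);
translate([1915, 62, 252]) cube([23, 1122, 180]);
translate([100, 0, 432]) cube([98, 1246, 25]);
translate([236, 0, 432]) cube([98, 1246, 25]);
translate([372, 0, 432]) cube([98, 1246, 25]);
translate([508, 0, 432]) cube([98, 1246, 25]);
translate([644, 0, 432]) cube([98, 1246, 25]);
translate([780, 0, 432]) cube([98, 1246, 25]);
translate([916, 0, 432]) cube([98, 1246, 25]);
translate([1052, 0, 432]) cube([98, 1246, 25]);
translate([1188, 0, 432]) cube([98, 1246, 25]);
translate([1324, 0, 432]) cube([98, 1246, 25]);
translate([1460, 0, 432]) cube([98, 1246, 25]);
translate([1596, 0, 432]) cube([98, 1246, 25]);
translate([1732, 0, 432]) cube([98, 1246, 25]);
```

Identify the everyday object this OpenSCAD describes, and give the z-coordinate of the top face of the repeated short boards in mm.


A bed frame. The slat-top height is 457 mm.

Four posts, four rails, and a row of slats — a bed frame. Slats sit on the rails at z = 252 + 180 = 432; with slat thickness 25, the top is 457 mm.


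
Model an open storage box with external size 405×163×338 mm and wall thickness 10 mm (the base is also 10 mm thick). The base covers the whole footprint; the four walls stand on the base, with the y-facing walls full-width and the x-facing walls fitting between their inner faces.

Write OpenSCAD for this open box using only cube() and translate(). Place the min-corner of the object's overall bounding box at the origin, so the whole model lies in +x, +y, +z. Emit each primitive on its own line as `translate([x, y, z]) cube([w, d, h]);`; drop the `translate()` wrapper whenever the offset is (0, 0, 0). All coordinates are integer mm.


cube([405, 163, 10]);
translate([0, 0, 10]) cube([405, 10, 328]);
translate([0, 153, 10]) cube([405, 10, 328]);
translate([0, 10, 10]) cube([10, 143, 328]);
translate([395, 10, 10]) cube([10, 143, 328]);


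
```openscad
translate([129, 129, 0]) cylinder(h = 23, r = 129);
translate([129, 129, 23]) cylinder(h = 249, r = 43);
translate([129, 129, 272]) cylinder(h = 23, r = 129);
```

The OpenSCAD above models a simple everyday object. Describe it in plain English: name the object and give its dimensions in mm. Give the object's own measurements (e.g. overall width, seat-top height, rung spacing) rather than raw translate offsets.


A spool: two coaxial disc flanges of radius 129 mm and thickness 23 mm, joined by a core cylinder of radius 43 mm and height 249 mm. The lower flange rests on z = 0 and the three cylinders share a vertical axis.


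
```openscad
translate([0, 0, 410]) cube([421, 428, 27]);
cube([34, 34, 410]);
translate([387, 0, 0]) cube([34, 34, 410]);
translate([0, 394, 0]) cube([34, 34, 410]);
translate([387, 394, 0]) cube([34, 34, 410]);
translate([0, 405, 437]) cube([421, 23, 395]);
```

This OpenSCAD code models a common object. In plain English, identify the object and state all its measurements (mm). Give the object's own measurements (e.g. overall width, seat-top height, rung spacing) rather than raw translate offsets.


A chair. The seat is a 421×428×27 mm slab with its top at z = 437 mm, on four 34×34 mm corner legs (flush with the seat edges, standing on z = 0). A flat backrest 23 mm thick, 395 mm tall, spans the full seat width and rises from the seat top along its +y edge, rear face flush with the rear of the seat.


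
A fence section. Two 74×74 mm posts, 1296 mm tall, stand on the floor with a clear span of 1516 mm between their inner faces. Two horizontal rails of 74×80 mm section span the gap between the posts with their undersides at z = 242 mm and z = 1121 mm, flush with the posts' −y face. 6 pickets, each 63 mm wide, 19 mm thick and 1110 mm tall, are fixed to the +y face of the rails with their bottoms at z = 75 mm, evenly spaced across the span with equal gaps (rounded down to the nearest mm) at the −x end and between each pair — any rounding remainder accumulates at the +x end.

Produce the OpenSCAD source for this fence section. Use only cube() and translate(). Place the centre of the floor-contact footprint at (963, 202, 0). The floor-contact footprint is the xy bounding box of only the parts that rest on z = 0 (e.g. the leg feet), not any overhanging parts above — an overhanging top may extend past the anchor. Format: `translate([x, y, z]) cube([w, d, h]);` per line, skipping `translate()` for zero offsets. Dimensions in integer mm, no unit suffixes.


translate([131, 165, 0]) cube([74, 74, 1296]);
translate([1721, 165, 0]) cube([74, 74, 1296]);
translate([205, 165, 242]) cube([1516, 74, 80]);
translate([205, 165, 1121]) cube([1516, 74, 80]);
translate([367, 239, 75]) cube([63, 19, 1110]);
translate([592, 239, 75]) cube([63, 19, 1110]);
translate([817, 239, 75]) cube([63, 19, 1110]);
translate([1042, 239, 75]) cube([63, 19, 1110]);
translate([1267, 239, 75]) cube([63, 19, 1110]);
translate([1492, 239, 75]) cube([63, 19, 1110]);


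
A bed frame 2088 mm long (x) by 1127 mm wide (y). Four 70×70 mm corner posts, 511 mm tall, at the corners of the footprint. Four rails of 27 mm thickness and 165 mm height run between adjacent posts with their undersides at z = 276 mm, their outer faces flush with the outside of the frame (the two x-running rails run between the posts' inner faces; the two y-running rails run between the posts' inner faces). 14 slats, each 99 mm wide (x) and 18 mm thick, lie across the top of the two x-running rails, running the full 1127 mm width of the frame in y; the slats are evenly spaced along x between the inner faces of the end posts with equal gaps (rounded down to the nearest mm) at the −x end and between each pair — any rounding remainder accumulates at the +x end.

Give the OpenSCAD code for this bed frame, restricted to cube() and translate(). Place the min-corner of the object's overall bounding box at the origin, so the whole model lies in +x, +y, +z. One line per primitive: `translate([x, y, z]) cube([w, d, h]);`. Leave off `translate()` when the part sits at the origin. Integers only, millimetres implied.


cube([70, 70, 511]);
translate([0, 1057, 0]) cube([70, 70, 511]);
translate([2018, 0, 0]) cube([70, 70, 511]);
translate([2018, 1057, 0]) cube([70, 70, 511]);
translate([70, 0, 276]) cube([1948, 27, 165]);
translate([70, 1100, 276]) cube([1948, 27, 165]);
translate([0, 70, 276]) cube([27, 987, 165]);
translate([2061, 70, 276]) cube([27, 987, 165]);
translate([107, 0, 441]) cube([99, 1127, 18]);
translate([243, 0, 441]) cube([99, 1127, 18]);
translate([379, 0, 441]) cube([99, 1127, 18]);
translate([515, 0, 441]) cube([99, 1127, 18]);
translate([651, 0, 441]) cube([99, 1127, 18]);
translate([787, 0, 441]) cube([99, 1127, 18]);
translate([923, 0, 441]) cube([99, 1127, 18]);
translate([1059, 0, 441]) cube([99, 1127, 18]);
translate([1195, 0, 441]) cube([99, 1127, 18]);
translate([1331, 0, 441]) cube([99, 1127, 18]);
translate([1467, 0, 441]) cube([99, 1127, 18]);
translate([1603, 0, 441]) cube([99, 1127, 18]);
translate([1739, 0, 441]) cube([99, 1127, 18]);
translate([1875, 0, 441]) cube([99, 1127, 18]);


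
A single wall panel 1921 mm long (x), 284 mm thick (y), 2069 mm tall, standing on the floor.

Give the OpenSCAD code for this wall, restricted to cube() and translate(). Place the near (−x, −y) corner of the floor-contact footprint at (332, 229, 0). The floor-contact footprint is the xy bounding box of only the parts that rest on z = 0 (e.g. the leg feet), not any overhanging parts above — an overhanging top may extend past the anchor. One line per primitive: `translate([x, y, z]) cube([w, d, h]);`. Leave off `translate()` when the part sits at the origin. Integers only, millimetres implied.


translate([332, 229, 0]) cube([1921, 284, 2069]);


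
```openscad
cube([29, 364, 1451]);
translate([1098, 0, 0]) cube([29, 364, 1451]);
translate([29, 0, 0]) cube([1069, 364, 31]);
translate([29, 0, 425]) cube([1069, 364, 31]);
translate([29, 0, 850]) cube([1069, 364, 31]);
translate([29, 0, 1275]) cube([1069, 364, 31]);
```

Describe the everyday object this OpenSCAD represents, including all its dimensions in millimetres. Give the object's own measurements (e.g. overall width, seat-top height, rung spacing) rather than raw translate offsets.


An open bookshelf. Two side panels, each 29 mm thick, 364 mm deep and 1451 mm tall, stand 1127 mm apart (outside-to-outside). Between them sit 4 shelves, each 31 mm thick and 364 mm deep, spanning the full gap between the sides. The bottom shelf rests on the floor (its underside at z = 0) and the clear gap between one shelf's top and the next shelf's underside is 394 mm.


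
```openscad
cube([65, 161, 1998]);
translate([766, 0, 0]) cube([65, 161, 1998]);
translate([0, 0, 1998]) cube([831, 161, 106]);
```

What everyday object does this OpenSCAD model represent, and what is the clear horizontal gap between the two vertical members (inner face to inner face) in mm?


A door frame. The clear opening width is 701 mm.

Two 1998 mm tall posts with a header on top — a door frame. The left jamb is 65 mm wide at x = 0; the right jamb starts at x = 766. The clear opening is 766 − 65 = 701 mm.


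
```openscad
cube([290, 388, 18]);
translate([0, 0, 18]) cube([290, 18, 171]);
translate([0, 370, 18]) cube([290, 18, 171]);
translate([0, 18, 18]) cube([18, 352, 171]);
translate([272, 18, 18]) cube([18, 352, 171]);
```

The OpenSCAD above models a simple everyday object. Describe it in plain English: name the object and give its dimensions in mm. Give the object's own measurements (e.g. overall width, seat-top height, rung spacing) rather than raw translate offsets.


An open-topped rectangular box: outside dimensions 290×388×189 mm, with a uniform wall and base thickness of 18 mm. The base is a full 290×388 slab on the floor; four walls sit on top of the base. The front and back walls (the −y and +y sides) span the full width; the two side walls fit between them.


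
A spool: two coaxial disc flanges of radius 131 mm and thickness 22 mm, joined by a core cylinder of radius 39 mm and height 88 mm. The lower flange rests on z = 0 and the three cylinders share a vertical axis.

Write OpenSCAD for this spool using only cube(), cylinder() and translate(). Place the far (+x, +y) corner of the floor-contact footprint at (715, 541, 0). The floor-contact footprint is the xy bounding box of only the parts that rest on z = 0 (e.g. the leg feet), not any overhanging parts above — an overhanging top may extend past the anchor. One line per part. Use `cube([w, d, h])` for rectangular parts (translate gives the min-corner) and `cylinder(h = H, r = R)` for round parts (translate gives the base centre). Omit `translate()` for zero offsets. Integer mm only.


translate([584, 410, 0]) cylinder(h = 22, r = 131);
translate([584, 410, 22]) cylinder(h = 88, r = 39);
translate([584, 410, 110]) cylinder(h = 22, r = 131);


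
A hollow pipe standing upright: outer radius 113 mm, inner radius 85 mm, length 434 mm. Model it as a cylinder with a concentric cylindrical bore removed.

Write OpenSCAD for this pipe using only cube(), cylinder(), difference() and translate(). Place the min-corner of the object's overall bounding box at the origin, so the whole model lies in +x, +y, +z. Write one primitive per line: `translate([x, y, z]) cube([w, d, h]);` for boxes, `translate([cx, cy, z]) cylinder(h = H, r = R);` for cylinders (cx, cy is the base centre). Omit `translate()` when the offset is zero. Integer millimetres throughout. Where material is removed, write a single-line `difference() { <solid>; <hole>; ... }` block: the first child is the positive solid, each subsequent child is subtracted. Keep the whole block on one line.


difference() { translate([113, 113, 0]) cylinder(h = 434, r = 113); translate([113, 113, 0]) cylinder(h = 434, r = 85); }


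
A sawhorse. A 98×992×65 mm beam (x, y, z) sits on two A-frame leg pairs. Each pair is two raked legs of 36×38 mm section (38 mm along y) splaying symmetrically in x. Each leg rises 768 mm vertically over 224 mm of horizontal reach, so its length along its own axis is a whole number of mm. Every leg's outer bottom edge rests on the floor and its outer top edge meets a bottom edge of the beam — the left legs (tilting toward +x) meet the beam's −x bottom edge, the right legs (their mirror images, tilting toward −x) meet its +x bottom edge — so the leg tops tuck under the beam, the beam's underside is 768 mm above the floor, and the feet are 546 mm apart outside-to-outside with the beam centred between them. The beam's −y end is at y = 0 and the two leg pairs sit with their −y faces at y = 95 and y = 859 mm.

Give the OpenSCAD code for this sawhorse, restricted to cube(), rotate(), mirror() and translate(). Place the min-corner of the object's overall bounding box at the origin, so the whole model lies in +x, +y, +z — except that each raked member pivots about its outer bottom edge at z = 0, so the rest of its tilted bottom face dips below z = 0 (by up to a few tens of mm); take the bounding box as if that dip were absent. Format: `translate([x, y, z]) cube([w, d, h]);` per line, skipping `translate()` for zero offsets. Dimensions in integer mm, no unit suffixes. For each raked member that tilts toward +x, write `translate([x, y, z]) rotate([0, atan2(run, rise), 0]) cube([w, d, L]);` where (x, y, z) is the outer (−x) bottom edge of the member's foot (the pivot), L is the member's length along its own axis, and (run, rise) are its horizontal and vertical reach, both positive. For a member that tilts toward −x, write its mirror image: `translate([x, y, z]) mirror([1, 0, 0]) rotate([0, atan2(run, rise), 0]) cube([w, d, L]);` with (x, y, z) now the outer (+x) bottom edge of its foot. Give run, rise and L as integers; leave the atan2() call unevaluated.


// leg length = √(224² + 768²) = 800
// right-leg outer foot x = 2·224 + 98 = 546
// beam min-corner = (224, 0, 768)
translate([224, 0, 768]) cube([98, 992, 65]);
translate([0, 95, 0]) rotate([0, atan2(224, 768), 0]) cube([36, 38, 800]);
translate([546, 95, 0]) mirror([1, 0, 0]) rotate([0, atan2(224, 768), 0]) cube([36, 38, 800]);
translate([0, 859, 0]) rotate([0, atan2(224, 768), 0]) cube([36, 38, 800]);
translate([546, 859, 0]) mirror([1, 0, 0]) rotate([0, atan2(224, 768), 0]) cube([36, 38, 800]);


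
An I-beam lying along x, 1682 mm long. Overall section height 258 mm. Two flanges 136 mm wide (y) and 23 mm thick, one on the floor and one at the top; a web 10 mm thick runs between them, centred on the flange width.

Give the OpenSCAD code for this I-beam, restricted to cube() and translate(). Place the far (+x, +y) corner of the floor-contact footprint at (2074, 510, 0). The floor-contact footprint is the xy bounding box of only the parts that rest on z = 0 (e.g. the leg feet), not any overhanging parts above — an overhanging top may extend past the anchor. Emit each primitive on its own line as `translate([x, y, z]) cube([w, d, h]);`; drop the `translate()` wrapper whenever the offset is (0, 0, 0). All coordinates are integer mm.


translate([392, 374, 0]) cube([1682, 136, 23]);
translate([392, 437, 23]) cube([1682, 10, 212]);
translate([392, 374, 235]) cube([1682, 136, 23]);


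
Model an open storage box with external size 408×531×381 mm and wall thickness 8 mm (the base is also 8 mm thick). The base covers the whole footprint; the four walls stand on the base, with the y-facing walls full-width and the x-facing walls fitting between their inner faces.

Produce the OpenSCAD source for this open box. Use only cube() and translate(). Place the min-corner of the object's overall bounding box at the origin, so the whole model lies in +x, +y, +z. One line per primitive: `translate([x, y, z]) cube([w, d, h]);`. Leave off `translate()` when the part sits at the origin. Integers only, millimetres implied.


cube([408, 531, 8]);
translate([0, 0, 8]) cube([408, 8, 373]);
translate([0, 523, 8]) cube([408, 8, 373]);
translate([0, 8, 8]) cube([8, 515, 373]);
translate([400, 8, 8]) cube([8, 515, 373]);


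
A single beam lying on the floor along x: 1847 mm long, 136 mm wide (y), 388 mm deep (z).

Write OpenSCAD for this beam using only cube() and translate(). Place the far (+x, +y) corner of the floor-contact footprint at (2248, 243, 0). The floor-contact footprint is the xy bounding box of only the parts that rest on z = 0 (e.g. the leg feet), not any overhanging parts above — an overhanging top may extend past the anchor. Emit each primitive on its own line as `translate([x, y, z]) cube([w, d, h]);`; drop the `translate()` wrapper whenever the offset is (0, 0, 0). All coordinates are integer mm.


translate([401, 107, 0]) cube([1847, 136, 388]);


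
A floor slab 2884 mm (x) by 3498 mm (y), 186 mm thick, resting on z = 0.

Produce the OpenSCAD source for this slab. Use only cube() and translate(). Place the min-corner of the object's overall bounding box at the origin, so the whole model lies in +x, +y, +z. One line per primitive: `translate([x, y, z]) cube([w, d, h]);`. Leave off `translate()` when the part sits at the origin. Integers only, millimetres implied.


cube([2884, 3498, 186]);


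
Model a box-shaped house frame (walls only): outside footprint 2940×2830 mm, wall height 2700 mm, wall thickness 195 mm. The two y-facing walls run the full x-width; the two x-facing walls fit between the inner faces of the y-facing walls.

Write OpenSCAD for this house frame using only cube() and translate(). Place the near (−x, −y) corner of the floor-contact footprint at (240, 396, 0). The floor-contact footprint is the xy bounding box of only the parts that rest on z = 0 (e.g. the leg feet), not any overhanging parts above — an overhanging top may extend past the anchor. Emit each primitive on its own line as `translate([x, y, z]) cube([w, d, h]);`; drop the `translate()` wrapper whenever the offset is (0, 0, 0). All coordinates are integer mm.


translate([240, 396, 0]) cube([2940, 195, 2700]);
translate([240, 3031, 0]) cube([2940, 195, 2700]);
translate([240, 591, 0]) cube([195, 2440, 2700]);
translate([2985, 591, 0]) cube([195, 2440, 2700]);


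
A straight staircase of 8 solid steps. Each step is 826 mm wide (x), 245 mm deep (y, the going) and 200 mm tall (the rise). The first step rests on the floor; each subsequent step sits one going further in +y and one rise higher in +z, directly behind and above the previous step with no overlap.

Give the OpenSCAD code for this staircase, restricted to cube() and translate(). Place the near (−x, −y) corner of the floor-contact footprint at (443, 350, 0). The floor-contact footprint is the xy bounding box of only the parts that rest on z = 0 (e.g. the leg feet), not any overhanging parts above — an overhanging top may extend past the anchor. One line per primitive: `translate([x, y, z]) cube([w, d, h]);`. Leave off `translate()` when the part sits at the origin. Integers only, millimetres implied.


translate([443, 350, 0]) cube([826, 245, 200]);
translate([443, 595, 200]) cube([826, 245, 200]);
translate([443, 840, 400]) cube([826, 245, 200]);
translate([443, 1085, 600]) cube([826, 245, 200]);
translate([443, 1330, 800]) cube([826, 245, 200]);
translate([443, 1575, 1000]) cube([826, 245, 200]);
translate([443, 1820, 1200]) cube([826, 245, 200]);
translate([443, 2065, 1400]) cube([826, 245, 200]);


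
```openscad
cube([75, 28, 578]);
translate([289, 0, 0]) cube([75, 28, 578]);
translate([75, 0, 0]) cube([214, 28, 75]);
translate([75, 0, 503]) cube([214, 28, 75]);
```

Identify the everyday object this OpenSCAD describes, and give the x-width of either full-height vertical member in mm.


A picture frame. The border width is 75 mm.

Four thin pieces enclosing a rectangular opening — a picture frame. The two full-height stiles are 578 mm tall; the top rail sits at z = 503 and is 75 mm tall, so the border above the opening is 578 − 503 = 75 mm, matching the stile x-width.


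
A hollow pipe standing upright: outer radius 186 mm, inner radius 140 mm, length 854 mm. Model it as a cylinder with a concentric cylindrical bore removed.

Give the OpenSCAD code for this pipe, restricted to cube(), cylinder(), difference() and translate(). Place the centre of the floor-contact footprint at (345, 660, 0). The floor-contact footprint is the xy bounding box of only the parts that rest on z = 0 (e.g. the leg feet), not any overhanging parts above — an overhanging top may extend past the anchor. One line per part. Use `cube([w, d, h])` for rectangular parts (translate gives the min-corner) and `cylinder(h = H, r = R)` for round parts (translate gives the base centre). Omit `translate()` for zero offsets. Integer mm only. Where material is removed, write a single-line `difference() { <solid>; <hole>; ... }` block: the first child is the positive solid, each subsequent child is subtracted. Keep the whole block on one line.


difference() { translate([345, 660, 0]) cylinder(h = 854, r = 186); translate([345, 660, 0]) cylinder(h = 854, r = 140); }


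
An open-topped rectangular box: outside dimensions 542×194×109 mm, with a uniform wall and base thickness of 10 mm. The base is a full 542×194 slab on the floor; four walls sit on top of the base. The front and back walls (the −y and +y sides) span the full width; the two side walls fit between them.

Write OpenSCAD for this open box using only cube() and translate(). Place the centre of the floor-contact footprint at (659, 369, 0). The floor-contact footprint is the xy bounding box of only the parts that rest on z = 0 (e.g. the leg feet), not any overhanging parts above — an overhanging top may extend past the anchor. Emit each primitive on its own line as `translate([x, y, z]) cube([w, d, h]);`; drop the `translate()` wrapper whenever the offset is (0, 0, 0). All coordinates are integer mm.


translate([388, 272, 0]) cube([542, 194, 10]);
translate([388, 272, 10]) cube([542, 10, 99]);
translate([388, 456, 10]) cube([542, 10, 99]);
translate([388, 282, 10]) cube([10, 174, 99]);
translate([920, 282, 10]) cube([10, 174, 99]);


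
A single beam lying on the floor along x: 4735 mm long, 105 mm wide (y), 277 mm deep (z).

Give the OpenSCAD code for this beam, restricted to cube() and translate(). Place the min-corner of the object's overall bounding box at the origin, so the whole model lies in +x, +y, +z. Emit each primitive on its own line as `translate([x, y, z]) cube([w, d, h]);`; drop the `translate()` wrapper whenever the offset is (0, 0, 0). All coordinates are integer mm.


cube([4735, 105, 277]);


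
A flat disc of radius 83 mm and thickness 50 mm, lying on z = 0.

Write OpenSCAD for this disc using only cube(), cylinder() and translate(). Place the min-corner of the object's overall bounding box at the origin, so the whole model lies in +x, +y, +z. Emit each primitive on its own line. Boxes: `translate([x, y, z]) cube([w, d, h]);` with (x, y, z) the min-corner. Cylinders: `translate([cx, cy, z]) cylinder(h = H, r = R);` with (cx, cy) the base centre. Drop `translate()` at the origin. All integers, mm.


translate([83, 83, 0]) cylinder(h = 50, r = 83);


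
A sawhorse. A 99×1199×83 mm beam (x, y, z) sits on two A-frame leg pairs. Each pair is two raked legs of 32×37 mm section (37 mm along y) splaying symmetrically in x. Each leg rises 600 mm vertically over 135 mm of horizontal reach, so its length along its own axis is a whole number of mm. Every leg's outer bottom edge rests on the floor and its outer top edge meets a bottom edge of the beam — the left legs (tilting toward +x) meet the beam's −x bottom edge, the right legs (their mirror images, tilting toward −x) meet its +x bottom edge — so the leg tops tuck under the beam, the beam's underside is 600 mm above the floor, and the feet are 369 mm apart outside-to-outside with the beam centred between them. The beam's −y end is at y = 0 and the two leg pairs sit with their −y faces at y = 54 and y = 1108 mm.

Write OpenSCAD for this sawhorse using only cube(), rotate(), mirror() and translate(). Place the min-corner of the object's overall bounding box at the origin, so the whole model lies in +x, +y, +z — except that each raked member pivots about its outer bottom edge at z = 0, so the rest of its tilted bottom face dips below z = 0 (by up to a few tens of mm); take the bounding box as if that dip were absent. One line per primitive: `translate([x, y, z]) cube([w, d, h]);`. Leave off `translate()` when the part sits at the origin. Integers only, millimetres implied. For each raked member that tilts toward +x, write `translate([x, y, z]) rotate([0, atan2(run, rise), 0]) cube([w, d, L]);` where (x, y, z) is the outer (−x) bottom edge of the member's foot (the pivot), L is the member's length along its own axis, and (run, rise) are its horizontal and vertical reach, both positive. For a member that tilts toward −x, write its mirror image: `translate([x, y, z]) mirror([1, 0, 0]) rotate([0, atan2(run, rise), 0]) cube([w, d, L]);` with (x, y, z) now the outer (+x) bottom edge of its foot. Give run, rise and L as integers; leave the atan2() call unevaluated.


translate([135, 0, 600]) cube([99, 1199, 83]);
translate([0, 54, 0]) rotate([0, atan2(135, 600), 0]) cube([32, 37, 615]);
translate([369, 54, 0]) mirror([1, 0, 0]) rotate([0, atan2(135, 600), 0]) cube([32, 37, 615]);
translate([0, 1108, 0]) rotate([0, atan2(135, 600), 0]) cube([32, 37, 615]);
translate([369, 1108, 0]) mirror([1, 0, 0]) rotate([0, atan2(135, 600), 0]) cube([32, 37, 615]);


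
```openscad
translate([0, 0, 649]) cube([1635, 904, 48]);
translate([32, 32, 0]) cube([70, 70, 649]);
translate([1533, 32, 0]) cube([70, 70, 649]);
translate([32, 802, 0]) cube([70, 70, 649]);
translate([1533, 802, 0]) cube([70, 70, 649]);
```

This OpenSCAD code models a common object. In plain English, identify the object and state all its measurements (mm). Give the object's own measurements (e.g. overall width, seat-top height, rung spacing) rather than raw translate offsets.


A rectangular dining table. The top is 1635×904×48 mm with its upper surface at z = 697 mm. It stands on four 70×70 mm square legs, each inset 32 mm from the nearest pair of top edges, running from the floor to the underside of the top.


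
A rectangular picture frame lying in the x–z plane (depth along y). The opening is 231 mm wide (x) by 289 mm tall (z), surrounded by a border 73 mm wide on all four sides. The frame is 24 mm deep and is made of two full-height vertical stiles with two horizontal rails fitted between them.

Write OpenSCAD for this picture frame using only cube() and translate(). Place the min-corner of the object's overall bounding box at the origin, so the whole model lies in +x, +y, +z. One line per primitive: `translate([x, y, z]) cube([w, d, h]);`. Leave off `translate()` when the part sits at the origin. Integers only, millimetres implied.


cube([73, 24, 435]);
translate([304, 0, 0]) cube([73, 24, 435]);
translate([73, 0, 0]) cube([231, 24, 73]);
translate([73, 0, 362]) cube([231, 24, 73]);


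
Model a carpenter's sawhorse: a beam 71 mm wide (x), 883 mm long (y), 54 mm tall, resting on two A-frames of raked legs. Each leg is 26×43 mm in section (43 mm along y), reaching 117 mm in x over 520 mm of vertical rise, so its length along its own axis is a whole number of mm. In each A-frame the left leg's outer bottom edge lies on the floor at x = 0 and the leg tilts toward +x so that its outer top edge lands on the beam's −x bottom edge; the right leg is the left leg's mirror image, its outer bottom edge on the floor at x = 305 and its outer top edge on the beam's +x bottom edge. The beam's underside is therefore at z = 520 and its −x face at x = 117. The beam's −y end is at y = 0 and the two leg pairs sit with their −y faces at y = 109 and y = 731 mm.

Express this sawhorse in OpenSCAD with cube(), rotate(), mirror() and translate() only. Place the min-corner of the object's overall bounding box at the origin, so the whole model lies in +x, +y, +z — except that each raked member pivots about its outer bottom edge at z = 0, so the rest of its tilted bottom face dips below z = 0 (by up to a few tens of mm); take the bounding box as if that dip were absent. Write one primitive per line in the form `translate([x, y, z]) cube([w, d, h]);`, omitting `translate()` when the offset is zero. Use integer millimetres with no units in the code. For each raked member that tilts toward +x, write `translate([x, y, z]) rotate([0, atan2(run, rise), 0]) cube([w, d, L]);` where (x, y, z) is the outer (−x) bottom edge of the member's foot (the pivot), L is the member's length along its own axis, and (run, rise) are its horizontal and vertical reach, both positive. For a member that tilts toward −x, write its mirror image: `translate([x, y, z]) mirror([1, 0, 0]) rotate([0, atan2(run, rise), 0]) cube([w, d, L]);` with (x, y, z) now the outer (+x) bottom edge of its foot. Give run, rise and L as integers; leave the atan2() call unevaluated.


// leg length = √(117² + 520²) = 533
// right-leg outer foot x = 2·117 + 71 = 305
// beam min-corner = (117, 0, 520)
translate([117, 0, 520]) cube([71, 883, 54]);
translate([0, 109, 0]) rotate([0, atan2(117, 520), 0]) cube([26, 43, 533]);
translate([305, 109, 0]) mirror([1, 0, 0]) rotate([0, atan2(117, 520), 0]) cube([26, 43, 533]);
translate([0, 731, 0]) rotate([0, atan2(117, 520), 0]) cube([26, 43, 533]);
translate([305, 731, 0]) mirror([1, 0, 0]) rotate([0, atan2(117, 520), 0]) cube([26, 43, 533]);


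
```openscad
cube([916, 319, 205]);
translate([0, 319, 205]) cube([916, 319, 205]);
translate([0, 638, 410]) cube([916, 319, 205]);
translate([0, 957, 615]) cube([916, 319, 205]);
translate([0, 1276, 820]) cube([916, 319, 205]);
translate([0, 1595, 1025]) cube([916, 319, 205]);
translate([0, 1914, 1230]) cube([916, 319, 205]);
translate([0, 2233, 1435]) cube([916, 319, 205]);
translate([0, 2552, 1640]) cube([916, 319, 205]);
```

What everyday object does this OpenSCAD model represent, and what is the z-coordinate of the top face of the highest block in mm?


A staircase. The total rise is 1845 mm.

9 identical blocks, each offset up and back from the previous — a staircase. Each step is 205 mm tall and there are 9 of them, so the total rise is 9 × 205 = 1845 mm.


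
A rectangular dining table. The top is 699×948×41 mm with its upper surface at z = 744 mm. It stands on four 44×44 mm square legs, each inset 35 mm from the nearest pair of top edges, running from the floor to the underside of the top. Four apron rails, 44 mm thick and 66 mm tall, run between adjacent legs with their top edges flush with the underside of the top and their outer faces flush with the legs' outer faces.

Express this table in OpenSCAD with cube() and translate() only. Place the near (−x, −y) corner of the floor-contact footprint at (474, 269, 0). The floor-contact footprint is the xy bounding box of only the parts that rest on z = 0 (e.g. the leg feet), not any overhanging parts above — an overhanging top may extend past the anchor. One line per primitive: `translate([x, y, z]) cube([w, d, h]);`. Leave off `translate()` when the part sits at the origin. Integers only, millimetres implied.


translate([439, 234, 703]) cube([699, 948, 41]);
translate([474, 269, 0]) cube([44, 44, 703]);
translate([1059, 269, 0]) cube([44, 44, 703]);
translate([474, 1103, 0]) cube([44, 44, 703]);
translate([1059, 1103, 0]) cube([44, 44, 703]);
translate([518, 269, 637]) cube([541, 44, 66]);
translate([518, 1103, 637]) cube([541, 44, 66]);
translate([474, 313, 637]) cube([44, 790, 66]);
translate([1059, 313, 637]) cube([44, 790, 66]);


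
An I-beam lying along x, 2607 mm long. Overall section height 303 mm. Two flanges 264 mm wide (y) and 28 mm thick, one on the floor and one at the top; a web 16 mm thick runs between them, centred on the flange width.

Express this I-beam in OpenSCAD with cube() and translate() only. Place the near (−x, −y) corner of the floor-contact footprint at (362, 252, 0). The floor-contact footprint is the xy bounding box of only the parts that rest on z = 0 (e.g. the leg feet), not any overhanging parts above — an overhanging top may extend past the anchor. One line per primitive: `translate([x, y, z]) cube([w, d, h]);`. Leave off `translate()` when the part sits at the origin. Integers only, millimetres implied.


translate([362, 252, 0]) cube([2607, 264, 28]);
translate([362, 376, 28]) cube([2607, 16, 247]);
translate([362, 252, 275]) cube([2607, 264, 28]);


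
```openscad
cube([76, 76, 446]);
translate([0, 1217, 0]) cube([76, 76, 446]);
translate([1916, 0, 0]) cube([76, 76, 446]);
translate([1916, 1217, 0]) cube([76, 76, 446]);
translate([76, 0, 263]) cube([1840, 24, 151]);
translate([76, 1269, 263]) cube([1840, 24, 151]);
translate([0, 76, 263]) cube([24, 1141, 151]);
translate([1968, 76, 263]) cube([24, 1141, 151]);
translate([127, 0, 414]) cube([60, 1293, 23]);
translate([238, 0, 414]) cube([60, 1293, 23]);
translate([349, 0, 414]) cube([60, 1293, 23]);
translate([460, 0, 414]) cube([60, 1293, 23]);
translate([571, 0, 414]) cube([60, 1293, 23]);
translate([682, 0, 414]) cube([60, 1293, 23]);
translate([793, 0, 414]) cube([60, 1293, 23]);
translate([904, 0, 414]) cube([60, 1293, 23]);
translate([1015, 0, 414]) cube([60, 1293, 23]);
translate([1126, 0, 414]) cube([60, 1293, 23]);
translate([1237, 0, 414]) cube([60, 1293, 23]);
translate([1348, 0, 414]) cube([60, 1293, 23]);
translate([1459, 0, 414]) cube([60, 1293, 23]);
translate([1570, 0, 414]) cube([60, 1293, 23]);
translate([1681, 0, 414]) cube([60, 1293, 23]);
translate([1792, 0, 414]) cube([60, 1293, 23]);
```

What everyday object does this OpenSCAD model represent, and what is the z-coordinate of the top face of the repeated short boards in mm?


A bed frame. The slat-top height is 437 mm.

Four posts, four rails, and a row of slats — a bed frame. Slats sit on the rails at z = 263 + 151 = 414; with slat thickness 23, the top is 437 mm.


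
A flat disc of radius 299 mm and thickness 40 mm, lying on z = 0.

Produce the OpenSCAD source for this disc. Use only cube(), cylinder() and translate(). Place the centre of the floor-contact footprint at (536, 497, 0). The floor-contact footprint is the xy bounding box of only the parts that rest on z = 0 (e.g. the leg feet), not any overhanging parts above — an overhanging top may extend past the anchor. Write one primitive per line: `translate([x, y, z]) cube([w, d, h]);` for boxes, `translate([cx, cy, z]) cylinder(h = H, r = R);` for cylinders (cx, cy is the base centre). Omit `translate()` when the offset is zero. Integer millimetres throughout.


translate([536, 497, 0]) cylinder(h = 40, r = 299);


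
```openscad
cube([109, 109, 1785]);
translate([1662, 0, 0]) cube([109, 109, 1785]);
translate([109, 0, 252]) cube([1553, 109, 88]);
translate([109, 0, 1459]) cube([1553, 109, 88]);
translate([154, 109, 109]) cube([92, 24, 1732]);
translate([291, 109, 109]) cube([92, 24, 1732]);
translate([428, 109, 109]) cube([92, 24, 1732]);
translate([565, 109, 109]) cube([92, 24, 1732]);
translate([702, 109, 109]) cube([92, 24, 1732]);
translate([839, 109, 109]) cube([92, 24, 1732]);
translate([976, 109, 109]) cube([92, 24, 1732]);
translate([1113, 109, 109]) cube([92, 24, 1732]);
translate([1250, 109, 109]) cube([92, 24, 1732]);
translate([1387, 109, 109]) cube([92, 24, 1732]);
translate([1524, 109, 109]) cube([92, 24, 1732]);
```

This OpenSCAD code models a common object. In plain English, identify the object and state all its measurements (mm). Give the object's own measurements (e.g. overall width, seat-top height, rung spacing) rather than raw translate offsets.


A fence section. Two 109×109 mm posts, 1785 mm tall, stand on the floor with a clear span of 1553 mm between their inner faces. Two horizontal rails of 109×88 mm section span the gap between the posts with their undersides at z = 252 mm and z = 1459 mm, flush with the posts' −y face. 11 pickets, each 92 mm wide, 24 mm thick and 1732 mm tall, are fixed to the +y face of the rails with their bottoms at z = 109 mm, spaced across the span with a 45 mm gap after the −x post and between neighbouring pickets, with 46 mm left before the +x post.
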